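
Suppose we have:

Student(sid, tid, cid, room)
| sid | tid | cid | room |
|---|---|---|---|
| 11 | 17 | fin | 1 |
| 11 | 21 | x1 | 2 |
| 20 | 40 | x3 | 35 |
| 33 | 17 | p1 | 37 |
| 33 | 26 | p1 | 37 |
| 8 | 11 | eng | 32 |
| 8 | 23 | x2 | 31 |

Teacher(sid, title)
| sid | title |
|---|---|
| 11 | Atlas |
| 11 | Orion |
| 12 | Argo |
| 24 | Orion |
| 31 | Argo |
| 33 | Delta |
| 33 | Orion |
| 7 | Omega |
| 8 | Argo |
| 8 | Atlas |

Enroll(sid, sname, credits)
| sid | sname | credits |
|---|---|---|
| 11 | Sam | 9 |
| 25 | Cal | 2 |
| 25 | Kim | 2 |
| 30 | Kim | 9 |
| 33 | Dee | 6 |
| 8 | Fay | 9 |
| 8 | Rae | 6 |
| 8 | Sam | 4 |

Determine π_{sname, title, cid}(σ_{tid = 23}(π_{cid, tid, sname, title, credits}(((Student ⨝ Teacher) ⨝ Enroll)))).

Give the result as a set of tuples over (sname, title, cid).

Natural join on sid: {(11, 17, fin, 1, Atlas), (11, 17, fin, 1, Orion), (11, 21, x1, 2, Atlas), (11, 21, x1, 2, Orion), (33, 17, p1, 37, Delta), (33, 17, p1, 37, Orion), (33, 26, p1, 37, Delta), (33, 26, p1, 37, Orion), (8, 11, eng, 32, Argo), (8, 11, eng, 32, Atlas), (8, 23, x2, 31, Argo), (8, 23, x2, 31, Atlas)}
Natural join on sid: {(11, 17, fin, 1, Atlas, Sam, 9), (11, 17, fin, 1, Orion, Sam, 9), (11, 21, x1, 2, Atlas, Sam, 9), (11, 21, x1, 2, Orion, Sam, 9), (33, 17, p1, 37, Delta, Dee, 6), (33, 17, p1, 37, Orion, Dee, 6), (33, 26, p1, 37, Delta, Dee, 6), (33, 26, p1, 37, Orion, Dee, 6), (8, 11, eng, 32, Argo, Fay, 9), (8, 11, eng, 32, Argo, Rae, 6), (8, 11, eng, 32, Argo, Sam, 4), (8, 11, eng, 32, Atlas, Fay, 9), (8, 11, eng, 32, Atlas, Rae, 6), (8, 11, eng, 32, Atlas, Sam, 4), (8, 23, x2, 31, Argo, Fay, 9), (8, 23, x2, 31, Argo, Rae, 6), (8, 23, x2, 31, Argo, Sam, 4), (8, 23, x2, 31, Atlas, Fay, 9), (8, 23, x2, 31, Atlas, Rae, 6), (8, 23, x2, 31, Atlas, Sam, 4)}
π[cid, tid, sname, title, credits]: project onto (cid, tid, sname, title, credits) → {(eng, 11, Fay, Argo, 9), (eng, 11, Fay, Atlas, 9), (eng, 11, Rae, Argo, 6), (eng, 11, Rae, Atlas, 6), (eng, 11, Sam, Argo, 4), (eng, 11, Sam, Atlas, 4), (fin, 17, Sam, Atlas, 9), (fin, 17, Sam, Orion, 9), (p1, 17, Dee, Delta, 6), (p1, 17, Dee, Orion, 6), (p1, 26, Dee, Delta, 6), (p1, 26, Dee, Orion, 6), (x1, 21, Sam, Atlas, 9), (x1, 21, Sam, Orion, 9), (x2, 23, Fay, Argo, 9), (x2, 23, Fay, Atlas, 9), (x2, 23, Rae, Argo, 6), (x2, 23, Rae, Atlas, 6), (x2, 23, Sam, Argo, 4), (x2, 23, Sam, Atlas, 4)}
Filtering on tid = 23 leaves {(x2, 23, Fay, Argo, 9), (x2, 23, Fay, Atlas, 9), (x2, 23, Rae, Argo, 6), (x2, 23, Rae, Atlas, 6), (x2, 23, Sam, Argo, 4), (x2, 23, Sam, Atlas, 4)}.
π[sname, title, cid]: project onto (sname, title, cid) → {(Fay, Argo, x2), (Fay, Atlas, x2), (Rae, Argo, x2), (Rae, Atlas, x2), (Sam, Argo, x2), (Sam, Atlas, x2)}

{(Fay, Argo, x2), (Fay, Atlas, x2), (Rae, Argo, x2), (Rae, Atlas, x2), (Sam, Argo, x2), (Sam, Atlas, x2)}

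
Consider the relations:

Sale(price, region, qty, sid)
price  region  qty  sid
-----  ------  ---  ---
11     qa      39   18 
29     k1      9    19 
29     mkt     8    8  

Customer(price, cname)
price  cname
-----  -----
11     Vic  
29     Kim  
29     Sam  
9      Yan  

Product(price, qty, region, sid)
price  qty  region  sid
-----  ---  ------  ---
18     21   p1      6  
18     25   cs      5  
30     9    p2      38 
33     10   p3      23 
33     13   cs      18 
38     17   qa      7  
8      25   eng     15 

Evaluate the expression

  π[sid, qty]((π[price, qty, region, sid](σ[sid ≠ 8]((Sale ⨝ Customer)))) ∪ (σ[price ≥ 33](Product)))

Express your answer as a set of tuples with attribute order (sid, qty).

{(18, 13), (18, 39), (19, 9), (23, 10), (7, 17)}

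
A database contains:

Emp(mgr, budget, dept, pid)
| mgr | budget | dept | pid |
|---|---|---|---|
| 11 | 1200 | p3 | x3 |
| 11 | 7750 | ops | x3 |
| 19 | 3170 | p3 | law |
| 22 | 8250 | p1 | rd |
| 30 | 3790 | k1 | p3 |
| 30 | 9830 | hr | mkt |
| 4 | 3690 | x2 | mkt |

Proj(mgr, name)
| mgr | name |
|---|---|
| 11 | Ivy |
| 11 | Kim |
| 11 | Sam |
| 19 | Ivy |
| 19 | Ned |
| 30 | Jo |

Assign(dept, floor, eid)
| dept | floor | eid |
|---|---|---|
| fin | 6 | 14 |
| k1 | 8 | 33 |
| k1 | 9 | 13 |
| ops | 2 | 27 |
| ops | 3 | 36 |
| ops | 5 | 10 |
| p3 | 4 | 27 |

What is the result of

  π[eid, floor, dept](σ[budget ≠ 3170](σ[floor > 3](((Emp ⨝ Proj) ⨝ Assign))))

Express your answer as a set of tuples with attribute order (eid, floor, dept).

{(10, 5, ops), (13, 9, k1), (27, 4, p3), (33, 8, k1)}

Emp ⋈ Proj (natural join on mgr): {(11, 1200, p3, x3, Ivy), (11, 1200, p3, x3, Kim), (11, 1200, p3, x3, Sam), (11, 7750, ops, x3, Ivy), (11, 7750, ops, x3, Kim), (11, 7750, ops, x3, Sam), (19, 3170, p3, law, Ivy), (19, 3170, p3, law, Ned), (30, 3790, k1, p3, Jo), (30, 9830, hr, mkt, Jo)}
(Emp ⨝ Proj) ⋈ Assign (natural join on dept): {(11, 1200, p3, x3, Ivy, 4, 27), (11, 1200, p3, x3, Kim, 4, 27), (11, 1200, p3, x3, Sam, 4, 27), (11, 7750, ops, x3, Ivy, 2, 27), (11, 7750, ops, x3, Ivy, 3, 36), (11, 7750, ops, x3, Ivy, 5, 10), (11, 7750, ops, x3, Kim, 2, 27), (11, 7750, ops, x3, Kim, 3, 36), (11, 7750, ops, x3, Kim, 5, 10), (11, 7750, ops, x3, Sam, 2, 27), (11, 7750, ops, x3, Sam, 3, 36), (11, 7750, ops, x3, Sam, 5, 10), (19, 3170, p3, law, Ivy, 4, 27), (19, 3170, p3, law, Ned, 4, 27), (30, 3790, k1, p3, Jo, 8, 33), (30, 3790, k1, p3, Jo, 9, 13)}
σ[floor > 3]: keep tuples satisfying floor > 3 → {(11, 1200, p3, x3, Ivy, 4, 27), (11, 1200, p3, x3, Kim, 4, 27), (11, 1200, p3, x3, Sam, 4, 27), (11, 7750, ops, x3, Ivy, 5, 10), (11, 7750, ops, x3, Kim, 5, 10), (11, 7750, ops, x3, Sam, 5, 10), (19, 3170, p3, law, Ivy, 4, 27), (19, 3170, p3, law, Ned, 4, 27), (30, 3790, k1, p3, Jo, 8, 33), (30, 3790, k1, p3, Jo, 9, 13)}
σ[budget ≠ 3170]: keep tuples satisfying budget ≠ 3170 → {(11, 1200, p3, x3, Ivy, 4, 27), (11, 1200, p3, x3, Kim, 4, 27), (11, 1200, p3, x3, Sam, 4, 27), (11, 7750, ops, x3, Ivy, 5, 10), (11, 7750, ops, x3, Kim, 5, 10), (11, 7750, ops, x3, Sam, 5, 10), (30, 3790, k1, p3, Jo, 8, 33), (30, 3790, k1, p3, Jo, 9, 13)}
Keep only column(s) eid, floor, dept (4 duplicate(s) eliminated): {(10, 5, ops), (13, 9, k1), (27, 4, p3), (33, 8, k1)}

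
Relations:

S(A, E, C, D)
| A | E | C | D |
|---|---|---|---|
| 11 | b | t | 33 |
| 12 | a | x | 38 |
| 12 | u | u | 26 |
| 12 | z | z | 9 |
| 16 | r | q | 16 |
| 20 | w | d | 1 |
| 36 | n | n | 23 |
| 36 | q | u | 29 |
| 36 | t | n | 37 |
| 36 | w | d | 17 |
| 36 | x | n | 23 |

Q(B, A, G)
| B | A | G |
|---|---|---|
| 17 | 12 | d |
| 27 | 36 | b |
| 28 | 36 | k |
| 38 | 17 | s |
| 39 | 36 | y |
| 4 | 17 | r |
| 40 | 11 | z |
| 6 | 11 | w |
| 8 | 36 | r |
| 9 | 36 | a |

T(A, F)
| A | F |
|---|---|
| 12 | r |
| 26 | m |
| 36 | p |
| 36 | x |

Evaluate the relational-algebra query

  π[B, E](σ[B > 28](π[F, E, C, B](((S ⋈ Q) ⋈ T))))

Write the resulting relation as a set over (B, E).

{(39, n), (39, q), (39, t), (39, w), (39, x)}

Natural join on A: {(11, b, t, 33, 40, z), (11, b, t, 33, 6, w), (12, a, x, 38, 17, d), (12, u, u, 26, 17, d), (12, z, z, 9, 17, d), (36, n, n, 23, 27, b), (36, n, n, 23, 28, k), (36, n, n, 23, 39, y), (36, n, n, 23, 8, r), (36, n, n, 23, 9, a), (36, q, u, 29, 27, b), (36, q, u, 29, 28, k), (36, q, u, 29, 39, y), (36, q, u, 29, 8, r), (36, q, u, 29, 9, a), (36, t, n, 37, 27, b), (36, t, n, 37, 28, k), (36, t, n, 37, 39, y), (36, t, n, 37, 8, r), (36, t, n, 37, 9, a), (36, w, d, 17, 27, b), (36, w, d, 17, 28, k), (36, w, d, 17, 39, y), (36, w, d, 17, 8, r), (36, w, d, 17, 9, a), (36, x, n, 23, 27, b), (36, x, n, 23, 28, k), (36, x, n, 23, 39, y), (36, x, n, 23, 8, r), (36, x, n, 23, 9, a)}
Natural join on A: {(12, a, x, 38, 17, d, r), (12, u, u, 26, 17, d, r), (12, z, z, 9, 17, d, r), (36, n, n, 23, 27, b, p), (36, n, n, 23, 27, b, x), (36, n, n, 23, 28, k, p), (36, n, n, 23, 28, k, x), (36, n, n, 23, 39, y, p), (36, n, n, 23, 39, y, x), (36, n, n, 23, 8, r, p), (36, n, n, 23, 8, r, x), (36, n, n, 23, 9, a, p), (36, n, n, 23, 9, a, x), (36, q, u, 29, 27, b, p), (36, q, u, 29, 27, b, x), (36, q, u, 29, 28, k, p), (36, q, u, 29, 28, k, x), (36, q, u, 29, 39, y, p), (36, q, u, 29, 39, y, x), (36, q, u, 29, 8, r, p), (36, q, u, 29, 8, r, x), (36, q, u, 29, 9, a, p), (36, q, u, 29, 9, a, x), (36, t, n, 37, 27, b, p), (36, t, n, 37, 27, b, x), (36, t, n, 37, 28, k, p), (36, t, n, 37, 28, k, x), (36, t, n, 37, 39, y, p), (36, t, n, 37, 39, y, x), (36, t, n, 37, 8, r, p), (36, t, n, 37, 8, r, x), (36, t, n, 37, 9, a, p), (36, t, n, 37, 9, a, x), (36, w, d, 17, 27, b, p), (36, w, d, 17, 27, b, x), (36, w, d, 17, 28, k, p), (36, w, d, 17, 28, k, x), (36, w, d, 17, 39, y, p), (36, w, d, 17, 39, y, x), (36, w, d, 17, 8, r, p), (36, w, d, 17, 8, r, x), (36, w, d, 17, 9, a, p), (36, w, d, 17, 9, a, x), (36, x, n, 23, 27, b, p), (36, x, n, 23, 27, b, x), (36, x, n, 23, 28, k, p), (36, x, n, 23, 28, k, x), (36, x, n, 23, 39, y, p), (36, x, n, 23, 39, y, x), (36, x, n, 23, 8, r, p), (36, x, n, 23, 8, r, x), (36, x, n, 23, 9, a, p), (36, x, n, 23, 9, a, x)}
π[F, E, C, B]: project onto (F, E, C, B) → {(p, n, n, 27), (p, n, n, 28), (p, n, n, 39), (p, n, n, 8), (p, n, n, 9), (p, q, u, 27), (p, q, u, 28), (p, q, u, 39), (p, q, u, 8), (p, q, u, 9), (p, t, n, 27), (p, t, n, 28), (p, t, n, 39), (p, t, n, 8), (p, t, n, 9), (p, w, d, 27), (p, w, d, 28), (p, w, d, 39), (p, w, d, 8), (p, w, d, 9), (p, x, n, 27), (p, x, n, 28), (p, x, n, 39), (p, x, n, 8), (p, x, n, 9), (r, a, x, 17), (r, u, u, 17), (r, z, z, 17), (x, n, n, 27), (x, n, n, 28), (x, n, n, 39), (x, n, n, 8), (x, n, n, 9), (x, q, u, 27), (x, q, u, 28), (x, q, u, 39), (x, q, u, 8), (x, q, u, 9), (x, t, n, 27), (x, t, n, 28), (x, t, n, 39), (x, t, n, 8), (x, t, n, 9), (x, w, d, 27), (x, w, d, 28), (x, w, d, 39), (x, w, d, 8), (x, w, d, 9), (x, x, n, 27), (x, x, n, 28), (x, x, n, 39), (x, x, n, 8), (x, x, n, 9)}
σ[B > 28]: keep tuples satisfying B > 28 → {(p, n, n, 39), (p, q, u, 39), (p, t, n, 39), (p, w, d, 39), (p, x, n, 39), (x, n, n, 39), (x, q, u, 39), (x, t, n, 39), (x, w, d, 39), (x, x, n, 39)}
π[B, E]: project onto (B, E) (5 duplicate(s) eliminated) → {(39, n), (39, q), (39, t), (39, w), (39, x)}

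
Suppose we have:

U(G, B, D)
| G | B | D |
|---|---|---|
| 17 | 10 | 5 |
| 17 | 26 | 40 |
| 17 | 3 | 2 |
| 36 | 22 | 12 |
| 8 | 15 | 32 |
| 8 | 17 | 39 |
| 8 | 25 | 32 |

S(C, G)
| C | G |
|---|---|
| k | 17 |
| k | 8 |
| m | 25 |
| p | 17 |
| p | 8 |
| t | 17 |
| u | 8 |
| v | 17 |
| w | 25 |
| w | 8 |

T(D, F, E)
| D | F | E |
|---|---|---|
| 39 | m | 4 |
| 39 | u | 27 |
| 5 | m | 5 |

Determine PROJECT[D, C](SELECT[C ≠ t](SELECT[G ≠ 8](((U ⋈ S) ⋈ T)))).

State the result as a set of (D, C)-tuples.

{(5, k), (5, p), (5, v)}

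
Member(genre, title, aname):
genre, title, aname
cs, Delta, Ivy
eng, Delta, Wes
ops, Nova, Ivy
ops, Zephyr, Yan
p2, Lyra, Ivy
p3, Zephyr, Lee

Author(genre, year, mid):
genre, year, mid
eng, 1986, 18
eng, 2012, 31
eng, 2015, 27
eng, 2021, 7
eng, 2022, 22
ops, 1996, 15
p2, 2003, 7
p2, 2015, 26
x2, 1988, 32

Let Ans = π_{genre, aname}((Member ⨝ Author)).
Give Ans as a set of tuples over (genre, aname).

Joining Member and Author on genre yields {(eng, Delta, Wes, 1986, 18), (eng, Delta, Wes, 2012, 31), (eng, Delta, Wes, 2015, 27), (eng, Delta, Wes, 2021, 7), (eng, Delta, Wes, 2022, 22), (ops, Nova, Ivy, 1996, 15), (ops, Zephyr, Yan, 1996, 15), (p2, Lyra, Ivy, 2003, 7), (p2, Lyra, Ivy, 2015, 26)}.
π_{genre, aname} gives {(eng, Wes), (ops, Ivy), (ops, Yan), (p2, Ivy)} (5 duplicate(s) eliminated).

{(eng, Wes), (ops, Ivy), (ops, Yan), (p2, Ivy)}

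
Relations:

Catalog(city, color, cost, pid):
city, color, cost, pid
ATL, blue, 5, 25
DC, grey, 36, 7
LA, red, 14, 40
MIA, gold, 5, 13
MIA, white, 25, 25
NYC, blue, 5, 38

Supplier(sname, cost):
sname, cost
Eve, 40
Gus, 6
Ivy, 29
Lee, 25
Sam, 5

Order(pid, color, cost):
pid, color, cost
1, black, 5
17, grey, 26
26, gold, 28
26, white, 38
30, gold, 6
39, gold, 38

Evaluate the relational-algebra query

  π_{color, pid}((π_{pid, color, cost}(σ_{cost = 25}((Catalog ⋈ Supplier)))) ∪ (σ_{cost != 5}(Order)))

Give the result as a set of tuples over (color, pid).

{(gold, 26), (gold, 30), (gold, 39), (grey, 17), (white, 25), (white, 26)}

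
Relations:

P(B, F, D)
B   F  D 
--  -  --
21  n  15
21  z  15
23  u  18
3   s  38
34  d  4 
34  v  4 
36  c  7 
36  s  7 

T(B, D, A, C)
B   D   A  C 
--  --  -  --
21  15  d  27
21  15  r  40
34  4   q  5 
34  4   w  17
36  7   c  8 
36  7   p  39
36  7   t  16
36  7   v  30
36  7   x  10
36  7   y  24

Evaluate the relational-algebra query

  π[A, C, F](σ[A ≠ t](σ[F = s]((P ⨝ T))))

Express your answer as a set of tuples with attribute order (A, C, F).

{(c, 8, s), (p, 39, s), (v, 30, s), (x, 10, s), (y, 24, s)}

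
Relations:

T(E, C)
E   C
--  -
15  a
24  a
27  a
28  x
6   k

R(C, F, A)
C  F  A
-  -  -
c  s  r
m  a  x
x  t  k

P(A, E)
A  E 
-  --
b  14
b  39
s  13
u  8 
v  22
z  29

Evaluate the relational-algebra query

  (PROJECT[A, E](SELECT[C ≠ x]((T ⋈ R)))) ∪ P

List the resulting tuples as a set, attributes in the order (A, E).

Natural join on C: {(28, x, t, k)}
Filtering on C ≠ x leaves {}.
π_{A, E} gives {}.
Set union of the two operands is {(b, 14), (b, 39), (s, 13), (u, 8), (v, 22), (z, 29)}.

{(b, 14), (b, 39), (s, 13), (u, 8), (v, 22), (z, 29)}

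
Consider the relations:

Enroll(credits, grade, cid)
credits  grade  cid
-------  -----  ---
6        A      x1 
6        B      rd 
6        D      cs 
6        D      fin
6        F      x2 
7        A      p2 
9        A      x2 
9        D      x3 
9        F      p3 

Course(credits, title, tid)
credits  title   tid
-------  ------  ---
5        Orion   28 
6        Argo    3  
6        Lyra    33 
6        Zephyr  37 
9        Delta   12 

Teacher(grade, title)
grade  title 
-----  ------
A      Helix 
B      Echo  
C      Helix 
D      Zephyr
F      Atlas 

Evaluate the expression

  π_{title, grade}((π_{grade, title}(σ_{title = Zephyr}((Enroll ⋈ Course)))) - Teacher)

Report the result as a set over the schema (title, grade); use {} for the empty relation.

Natural join on credits: {(6, A, x1, Argo, 3), (6, A, x1, Lyra, 33), (6, A, x1, Zephyr, 37), (6, B, rd, Argo, 3), (6, B, rd, Lyra, 33), (6, B, rd, Zephyr, 37), (6, D, cs, Argo, 3), (6, D, cs, Lyra, 33), (6, D, cs, Zephyr, 37), (6, D, fin, Argo, 3), (6, D, fin, Lyra, 33), (6, D, fin, Zephyr, 37), (6, F, x2, Argo, 3), (6, F, x2, Lyra, 33), (6, F, x2, Zephyr, 37), (9, A, x2, Delta, 12), (9, D, x3, Delta, 12), (9, F, p3, Delta, 12)}
Filtering on title = Zephyr leaves {(6, A, x1, Zephyr, 37), (6, B, rd, Zephyr, 37), (6, D, cs, Zephyr, 37), (6, D, fin, Zephyr, 37), (6, F, x2, Zephyr, 37)}.
Projecting to grade, title (1 duplicate(s) eliminated): {(A, Zephyr), (B, Zephyr), (D, Zephyr), (F, Zephyr)}
Difference: {(A, Zephyr), (B, Zephyr), (D, Zephyr), (F, Zephyr)} with {(A, Helix), (B, Echo), (C, Helix), (D, Zephyr), (F, Atlas)} → {(A, Zephyr), (B, Zephyr), (F, Zephyr)}
Projecting to title, grade: {(Zephyr, A), (Zephyr, B), (Zephyr, F)}

{(Zephyr, A), (Zephyr, B), (Zephyr, F)}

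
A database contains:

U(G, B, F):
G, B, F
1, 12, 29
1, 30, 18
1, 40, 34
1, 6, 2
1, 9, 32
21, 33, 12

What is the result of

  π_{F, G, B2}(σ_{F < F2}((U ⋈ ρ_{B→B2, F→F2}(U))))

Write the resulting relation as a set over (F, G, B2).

ρ[B→B2, F→F2]: schema becomes (G, B2, F2); tuples unchanged.
U ⋈ ρ_{B→B2, F→F2}(U) (natural join on G): {(1, 12, 29, 12, 29), (1, 12, 29, 30, 18), (1, 12, 29, 40, 34), (1, 12, 29, 6, 2), (1, 12, 29, 9, 32), (1, 30, 18, 12, 29), (1, 30, 18, 30, 18), (1, 30, 18, 40, 34), (1, 30, 18, 6, 2), (1, 30, 18, 9, 32), (1, 40, 34, 12, 29), (1, 40, 34, 30, 18), (1, 40, 34, 40, 34), (1, 40, 34, 6, 2), (1, 40, 34, 9, 32), (1, 6, 2, 12, 29), (1, 6, 2, 30, 18), (1, 6, 2, 40, 34), (1, 6, 2, 6, 2), (1, 6, 2, 9, 32), (1, 9, 32, 12, 29), (1, 9, 32, 30, 18), (1, 9, 32, 40, 34), (1, 9, 32, 6, 2), (1, 9, 32, 9, 32), (21, 33, 12, 33, 12)}
Apply σ_{F < F2}; surviving tuples: {(1, 12, 29, 40, 34), (1, 12, 29, 9, 32), (1, 30, 18, 12, 29), (1, 30, 18, 40, 34), (1, 30, 18, 9, 32), (1, 6, 2, 12, 29), (1, 6, 2, 30, 18), (1, 6, 2, 40, 34), (1, 6, 2, 9, 32), (1, 9, 32, 40, 34)}
Projecting to F, G, B2: {(18, 1, 12), (18, 1, 40), (18, 1, 9), (2, 1, 12), (2, 1, 30), (2, 1, 40), (2, 1, 9), (29, 1, 40), (29, 1, 9), (32, 1, 40)}

{(18, 1, 12), (18, 1, 40), (18, 1, 9), (2, 1, 12), (2, 1, 30), (2, 1, 40), (2, 1, 9), (29, 1, 40), (29, 1, 9), (32, 1, 40)}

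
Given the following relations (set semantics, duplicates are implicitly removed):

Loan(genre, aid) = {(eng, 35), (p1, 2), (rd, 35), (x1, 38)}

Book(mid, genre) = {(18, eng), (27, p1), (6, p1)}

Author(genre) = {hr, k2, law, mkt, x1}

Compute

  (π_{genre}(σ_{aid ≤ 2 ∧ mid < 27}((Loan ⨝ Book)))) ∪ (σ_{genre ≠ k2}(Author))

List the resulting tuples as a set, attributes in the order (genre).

{hr, law, mkt, p1, x1}

Loan ⋈ Book (natural join on genre): {(eng, 35, 18), (p1, 2, 27), (p1, 2, 6)}
Selection aid ≤ 2 ∧ mid < 27: {(p1, 2, 6)}
π_{genre} gives {p1}.
Selection genre ≠ k2: {hr, law, mkt, x1}
Set union of the two operands is {hr, law, mkt, p1, x1}.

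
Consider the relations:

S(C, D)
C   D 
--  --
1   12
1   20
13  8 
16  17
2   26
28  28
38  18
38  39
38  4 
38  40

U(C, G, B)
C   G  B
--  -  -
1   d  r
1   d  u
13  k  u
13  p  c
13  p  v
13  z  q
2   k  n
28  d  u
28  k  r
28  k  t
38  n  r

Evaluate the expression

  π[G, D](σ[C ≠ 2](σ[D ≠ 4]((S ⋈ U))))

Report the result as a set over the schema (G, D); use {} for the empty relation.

Joining S and U on C yields {(1, 12, d, r), (1, 12, d, u), (1, 20, d, r), (1, 20, d, u), (13, 8, k, u), (13, 8, p, c), (13, 8, p, v), (13, 8, z, q), (2, 26, k, n), (28, 28, d, u), (28, 28, k, r), (28, 28, k, t), (38, 18, n, r), (38, 39, n, r), (38, 4, n, r), (38, 40, n, r)}.
σ[D ≠ 4]: keep tuples satisfying D ≠ 4 → {(1, 12, d, r), (1, 12, d, u), (1, 20, d, r), (1, 20, d, u), (13, 8, k, u), (13, 8, p, c), (13, 8, p, v), (13, 8, z, q), (2, 26, k, n), (28, 28, d, u), (28, 28, k, r), (28, 28, k, t), (38, 18, n, r), (38, 39, n, r), (38, 40, n, r)}
σ[C ≠ 2]: keep tuples satisfying C ≠ 2 → {(1, 12, d, r), (1, 12, d, u), (1, 20, d, r), (1, 20, d, u), (13, 8, k, u), (13, 8, p, c), (13, 8, p, v), (13, 8, z, q), (28, 28, d, u), (28, 28, k, r), (28, 28, k, t), (38, 18, n, r), (38, 39, n, r), (38, 40, n, r)}
π[G, D]: project onto (G, D) (4 duplicate(s) eliminated) → {(d, 12), (d, 20), (d, 28), (k, 28), (k, 8), (n, 18), (n, 39), (n, 40), (p, 8), (z, 8)}

{(d, 12), (d, 20), (d, 28), (k, 28), (k, 8), (n, 18), (n, 39), (n, 40), (p, 8), (z, 8)}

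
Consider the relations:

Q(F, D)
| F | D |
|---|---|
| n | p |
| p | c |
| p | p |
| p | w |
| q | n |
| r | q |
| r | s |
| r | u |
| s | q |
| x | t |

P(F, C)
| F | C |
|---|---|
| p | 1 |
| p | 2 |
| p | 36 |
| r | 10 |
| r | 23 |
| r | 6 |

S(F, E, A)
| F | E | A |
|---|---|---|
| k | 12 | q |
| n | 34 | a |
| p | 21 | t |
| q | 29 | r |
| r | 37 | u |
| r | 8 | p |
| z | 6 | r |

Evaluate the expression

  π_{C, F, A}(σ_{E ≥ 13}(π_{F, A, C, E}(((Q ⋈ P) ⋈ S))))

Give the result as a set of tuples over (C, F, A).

{(1, p, t), (10, r, u), (2, p, t), (23, r, u), (36, p, t), (6, r, u)}

Q ⋈ P (natural join on F): {(p, c, 1), (p, c, 2), (p, c, 36), (p, p, 1), (p, p, 2), (p, p, 36), (p, w, 1), (p, w, 2), (p, w, 36), (r, q, 10), (r, q, 23), (r, q, 6), (r, s, 10), (r, s, 23), (r, s, 6), (r, u, 10), (r, u, 23), (r, u, 6)}
(Q ⋈ P) ⋈ S (natural join on F): {(p, c, 1, 21, t), (p, c, 2, 21, t), (p, c, 36, 21, t), (p, p, 1, 21, t), (p, p, 2, 21, t), (p, p, 36, 21, t), (p, w, 1, 21, t), (p, w, 2, 21, t), (p, w, 36, 21, t), (r, q, 10, 37, u), (r, q, 10, 8, p), (r, q, 23, 37, u), (r, q, 23, 8, p), (r, q, 6, 37, u), (r, q, 6, 8, p), (r, s, 10, 37, u), (r, s, 10, 8, p), (r, s, 23, 37, u), (r, s, 23, 8, p), (r, s, 6, 37, u), (r, s, 6, 8, p), (r, u, 10, 37, u), (r, u, 10, 8, p), (r, u, 23, 37, u), (r, u, 23, 8, p), (r, u, 6, 37, u), (r, u, 6, 8, p)}
Keep only column(s) F, A, C, E (18 duplicate(s) eliminated): {(p, t, 1, 21), (p, t, 2, 21), (p, t, 36, 21), (r, p, 10, 8), (r, p, 23, 8), (r, p, 6, 8), (r, u, 10, 37), (r, u, 23, 37), (r, u, 6, 37)}
Filtering on E ≥ 13 leaves {(p, t, 1, 21), (p, t, 2, 21), (p, t, 36, 21), (r, u, 10, 37), (r, u, 23, 37), (r, u, 6, 37)}.
Keep only column(s) C, F, A: {(1, p, t), (10, r, u), (2, p, t), (23, r, u), (36, p, t), (6, r, u)}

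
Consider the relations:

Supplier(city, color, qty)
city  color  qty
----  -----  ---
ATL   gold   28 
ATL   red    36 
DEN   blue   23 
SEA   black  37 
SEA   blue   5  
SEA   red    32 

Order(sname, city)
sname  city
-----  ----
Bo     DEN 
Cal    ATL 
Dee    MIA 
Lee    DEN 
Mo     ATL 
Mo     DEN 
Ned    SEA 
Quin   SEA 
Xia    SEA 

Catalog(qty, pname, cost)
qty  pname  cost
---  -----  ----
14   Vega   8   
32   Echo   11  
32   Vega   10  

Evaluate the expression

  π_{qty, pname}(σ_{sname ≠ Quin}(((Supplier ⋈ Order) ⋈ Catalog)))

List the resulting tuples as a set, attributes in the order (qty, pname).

{(32, Echo), (32, Vega)}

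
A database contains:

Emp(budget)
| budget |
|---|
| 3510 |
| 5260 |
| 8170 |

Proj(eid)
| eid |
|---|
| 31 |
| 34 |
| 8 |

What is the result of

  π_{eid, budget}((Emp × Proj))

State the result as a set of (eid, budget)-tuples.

Emp × Proj: Cartesian product, 3·3 = 9 tuples over (budget, eid).
Projecting to eid, budget: {(31, 3510), (31, 5260), (31, 8170), (34, 3510), (34, 5260), (34, 8170), (8, 3510), (8, 5260), (8, 8170)}

{(31, 3510), (31, 5260), (31, 8170), (34, 3510), (34, 5260), (34, 8170), (8, 3510), (8, 5260), (8, 8170)}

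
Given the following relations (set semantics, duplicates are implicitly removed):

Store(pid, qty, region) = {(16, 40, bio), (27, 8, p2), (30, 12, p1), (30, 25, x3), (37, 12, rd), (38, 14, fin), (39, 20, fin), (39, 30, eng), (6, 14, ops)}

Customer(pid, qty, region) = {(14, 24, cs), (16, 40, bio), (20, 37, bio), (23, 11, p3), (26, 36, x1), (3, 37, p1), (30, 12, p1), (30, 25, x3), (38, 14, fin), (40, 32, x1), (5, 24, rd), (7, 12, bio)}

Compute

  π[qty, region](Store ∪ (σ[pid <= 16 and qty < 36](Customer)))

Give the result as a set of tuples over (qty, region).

{(12, bio), (12, p1), (12, rd), (14, fin), (14, ops), (20, fin), (24, cs), (24, rd), (25, x3), (30, eng), (40, bio), (8, p2)}

Apply σ_{pid <= 16 and qty < 36}; surviving tuples: {(14, 24, cs), (5, 24, rd), (7, 12, bio)}
Union: {(16, 40, bio), (27, 8, p2), (30, 12, p1), (30, 25, x3), (37, 12, rd), (38, 14, fin), (39, 20, fin), (39, 30, eng), (6, 14, ops)} with {(14, 24, cs), (5, 24, rd), (7, 12, bio)} → {(14, 24, cs), (16, 40, bio), (27, 8, p2), (30, 12, p1), (30, 25, x3), (37, 12, rd), (38, 14, fin), (39, 20, fin), (39, 30, eng), (5, 24, rd), (6, 14, ops), (7, 12, bio)}
Keep only column(s) qty, region: {(12, bio), (12, p1), (12, rd), (14, fin), (14, ops), (20, fin), (24, cs), (24, rd), (25, x3), (30, eng), (40, bio), (8, p2)}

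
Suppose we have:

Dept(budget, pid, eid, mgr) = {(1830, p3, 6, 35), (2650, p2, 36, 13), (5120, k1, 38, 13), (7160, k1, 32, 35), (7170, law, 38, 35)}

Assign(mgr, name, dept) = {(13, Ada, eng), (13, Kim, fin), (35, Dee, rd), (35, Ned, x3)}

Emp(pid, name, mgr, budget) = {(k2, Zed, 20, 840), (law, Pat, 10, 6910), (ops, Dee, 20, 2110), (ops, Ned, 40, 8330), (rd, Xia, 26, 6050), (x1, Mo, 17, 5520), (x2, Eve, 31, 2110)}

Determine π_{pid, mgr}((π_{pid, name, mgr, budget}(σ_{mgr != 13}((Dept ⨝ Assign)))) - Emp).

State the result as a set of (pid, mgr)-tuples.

Joining Dept and Assign on mgr yields {(1830, p3, 6, 35, Dee, rd), (1830, p3, 6, 35, Ned, x3), (2650, p2, 36, 13, Ada, eng), (2650, p2, 36, 13, Kim, fin), (5120, k1, 38, 13, Ada, eng), (5120, k1, 38, 13, Kim, fin), (7160, k1, 32, 35, Dee, rd), (7160, k1, 32, 35, Ned, x3), (7170, law, 38, 35, Dee, rd), (7170, law, 38, 35, Ned, x3)}.
Filtering on mgr != 13 leaves {(1830, p3, 6, 35, Dee, rd), (1830, p3, 6, 35, Ned, x3), (7160, k1, 32, 35, Dee, rd), (7160, k1, 32, 35, Ned, x3), (7170, law, 38, 35, Dee, rd), (7170, law, 38, 35, Ned, x3)}.
π[pid, name, mgr, budget]: project onto (pid, name, mgr, budget) → {(k1, Dee, 35, 7160), (k1, Ned, 35, 7160), (law, Dee, 35, 7170), (law, Ned, 35, 7170), (p3, Dee, 35, 1830), (p3, Ned, 35, 1830)}
Set difference of the two operands is {(k1, Dee, 35, 7160), (k1, Ned, 35, 7160), (law, Dee, 35, 7170), (law, Ned, 35, 7170), (p3, Dee, 35, 1830), (p3, Ned, 35, 1830)}.
π[pid, mgr]: project onto (pid, mgr) (3 duplicate(s) eliminated) → {(k1, 35), (law, 35), (p3, 35)}

{(k1, 35), (law, 35), (p3, 35)}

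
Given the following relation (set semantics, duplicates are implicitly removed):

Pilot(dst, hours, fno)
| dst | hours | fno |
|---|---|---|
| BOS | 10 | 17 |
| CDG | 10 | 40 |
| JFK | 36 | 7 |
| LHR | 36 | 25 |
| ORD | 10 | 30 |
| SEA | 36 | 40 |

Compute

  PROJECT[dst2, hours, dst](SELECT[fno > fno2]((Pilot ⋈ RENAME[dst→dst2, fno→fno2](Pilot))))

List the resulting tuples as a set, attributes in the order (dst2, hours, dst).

ρ[dst→dst2, fno→fno2]: schema becomes (dst2, hours, fno2); tuples unchanged.
Natural join on hours: {(BOS, 10, 17, BOS, 17), (BOS, 10, 17, CDG, 40), (BOS, 10, 17, ORD, 30), (CDG, 10, 40, BOS, 17), (CDG, 10, 40, CDG, 40), (CDG, 10, 40, ORD, 30), (JFK, 36, 7, JFK, 7), (JFK, 36, 7, LHR, 25), (JFK, 36, 7, SEA, 40), (LHR, 36, 25, JFK, 7), (LHR, 36, 25, LHR, 25), (LHR, 36, 25, SEA, 40), (ORD, 10, 30, BOS, 17), (ORD, 10, 30, CDG, 40), (ORD, 10, 30, ORD, 30), (SEA, 36, 40, JFK, 7), (SEA, 36, 40, LHR, 25), (SEA, 36, 40, SEA, 40)}
Selection fno > fno2: {(CDG, 10, 40, BOS, 17), (CDG, 10, 40, ORD, 30), (LHR, 36, 25, JFK, 7), (ORD, 10, 30, BOS, 17), (SEA, 36, 40, JFK, 7), (SEA, 36, 40, LHR, 25)}
Projecting to dst2, hours, dst: {(BOS, 10, CDG), (BOS, 10, ORD), (JFK, 36, LHR), (JFK, 36, SEA), (LHR, 36, SEA), (ORD, 10, CDG)}

{(BOS, 10, CDG), (BOS, 10, ORD), (JFK, 36, LHR), (JFK, 36, SEA), (LHR, 36, SEA), (ORD, 10, CDG)}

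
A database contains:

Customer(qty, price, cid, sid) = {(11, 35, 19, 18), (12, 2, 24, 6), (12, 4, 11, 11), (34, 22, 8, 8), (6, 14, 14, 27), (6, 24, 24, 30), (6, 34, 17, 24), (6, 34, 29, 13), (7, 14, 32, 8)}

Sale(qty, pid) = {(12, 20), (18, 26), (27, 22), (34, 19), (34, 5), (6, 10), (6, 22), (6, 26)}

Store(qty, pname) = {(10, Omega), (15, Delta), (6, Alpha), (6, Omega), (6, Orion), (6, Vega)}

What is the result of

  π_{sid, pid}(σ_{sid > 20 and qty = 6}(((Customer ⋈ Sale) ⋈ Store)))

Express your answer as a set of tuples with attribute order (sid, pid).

{(24, 10), (24, 22), (24, 26), (27, 10), (27, 22), (27, 26), (30, 10), (30, 22), (30, 26)}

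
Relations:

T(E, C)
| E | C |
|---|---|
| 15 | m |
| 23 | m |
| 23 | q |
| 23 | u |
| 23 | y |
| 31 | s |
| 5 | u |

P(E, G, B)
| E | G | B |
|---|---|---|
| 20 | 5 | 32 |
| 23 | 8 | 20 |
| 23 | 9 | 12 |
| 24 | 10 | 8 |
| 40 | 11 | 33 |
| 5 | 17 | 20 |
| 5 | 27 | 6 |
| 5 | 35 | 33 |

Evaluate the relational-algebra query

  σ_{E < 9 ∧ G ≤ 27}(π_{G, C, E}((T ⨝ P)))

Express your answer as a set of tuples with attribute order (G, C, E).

{(17, u, 5), (27, u, 5)}

T ⋈ P (natural join on E): {(23, m, 8, 20), (23, m, 9, 12), (23, q, 8, 20), (23, q, 9, 12), (23, u, 8, 20), (23, u, 9, 12), (23, y, 8, 20), (23, y, 9, 12), (5, u, 17, 20), (5, u, 27, 6), (5, u, 35, 33)}
π_{G, C, E} gives {(17, u, 5), (27, u, 5), (35, u, 5), (8, m, 23), (8, q, 23), (8, u, 23), (8, y, 23), (9, m, 23), (9, q, 23), (9, u, 23), (9, y, 23)}.
Selection E < 9 ∧ G ≤ 27: {(17, u, 5), (27, u, 5)}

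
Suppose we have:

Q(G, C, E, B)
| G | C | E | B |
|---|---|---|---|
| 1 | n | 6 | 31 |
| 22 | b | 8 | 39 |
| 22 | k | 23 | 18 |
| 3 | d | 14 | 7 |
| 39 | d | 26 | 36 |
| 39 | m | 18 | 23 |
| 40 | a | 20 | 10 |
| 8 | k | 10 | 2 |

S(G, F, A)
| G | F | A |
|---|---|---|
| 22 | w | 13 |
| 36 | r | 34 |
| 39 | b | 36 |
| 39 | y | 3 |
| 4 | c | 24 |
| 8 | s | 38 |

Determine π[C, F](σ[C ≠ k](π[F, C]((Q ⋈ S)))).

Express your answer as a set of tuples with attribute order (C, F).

{(b, w), (d, b), (d, y), (m, b), (m, y)}

Joining Q and S on G yields {(22, b, 8, 39, w, 13), (22, k, 23, 18, w, 13), (39, d, 26, 36, b, 36), (39, d, 26, 36, y, 3), (39, m, 18, 23, b, 36), (39, m, 18, 23, y, 3), (8, k, 10, 2, s, 38)}.
Keep only column(s) F, C: {(b, d), (b, m), (s, k), (w, b), (w, k), (y, d), (y, m)}
σ[C ≠ k]: keep tuples satisfying C ≠ k → {(b, d), (b, m), (w, b), (y, d), (y, m)}
Keep only column(s) C, F: {(b, w), (d, b), (d, y), (m, b), (m, y)}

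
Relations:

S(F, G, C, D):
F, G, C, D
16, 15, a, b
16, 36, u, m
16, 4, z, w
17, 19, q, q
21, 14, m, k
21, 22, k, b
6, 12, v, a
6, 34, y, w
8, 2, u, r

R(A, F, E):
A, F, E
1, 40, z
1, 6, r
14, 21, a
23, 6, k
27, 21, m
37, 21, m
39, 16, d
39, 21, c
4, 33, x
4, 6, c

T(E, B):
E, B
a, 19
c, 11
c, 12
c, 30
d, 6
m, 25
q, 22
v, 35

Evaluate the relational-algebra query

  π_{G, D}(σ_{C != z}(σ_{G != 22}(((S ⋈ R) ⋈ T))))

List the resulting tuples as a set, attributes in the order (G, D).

Natural join on F: {(16, 15, a, b, 39, d), (16, 36, u, m, 39, d), (16, 4, z, w, 39, d), (21, 14, m, k, 14, a), (21, 14, m, k, 27, m), (21, 14, m, k, 37, m), (21, 14, m, k, 39, c), (21, 22, k, b, 14, a), (21, 22, k, b, 27, m), (21, 22, k, b, 37, m), (21, 22, k, b, 39, c), (6, 12, v, a, 1, r), (6, 12, v, a, 23, k), (6, 12, v, a, 4, c), (6, 34, y, w, 1, r), (6, 34, y, w, 23, k), (6, 34, y, w, 4, c)}
Natural join on E: {(16, 15, a, b, 39, d, 6), (16, 36, u, m, 39, d, 6), (16, 4, z, w, 39, d, 6), (21, 14, m, k, 14, a, 19), (21, 14, m, k, 27, m, 25), (21, 14, m, k, 37, m, 25), (21, 14, m, k, 39, c, 11), (21, 14, m, k, 39, c, 12), (21, 14, m, k, 39, c, 30), (21, 22, k, b, 14, a, 19), (21, 22, k, b, 27, m, 25), (21, 22, k, b, 37, m, 25), (21, 22, k, b, 39, c, 11), (21, 22, k, b, 39, c, 12), (21, 22, k, b, 39, c, 30), (6, 12, v, a, 4, c, 11), (6, 12, v, a, 4, c, 12), (6, 12, v, a, 4, c, 30), (6, 34, y, w, 4, c, 11), (6, 34, y, w, 4, c, 12), (6, 34, y, w, 4, c, 30)}
Apply σ_{G != 22}; surviving tuples: {(16, 15, a, b, 39, d, 6), (16, 36, u, m, 39, d, 6), (16, 4, z, w, 39, d, 6), (21, 14, m, k, 14, a, 19), (21, 14, m, k, 27, m, 25), (21, 14, m, k, 37, m, 25), (21, 14, m, k, 39, c, 11), (21, 14, m, k, 39, c, 12), (21, 14, m, k, 39, c, 30), (6, 12, v, a, 4, c, 11), (6, 12, v, a, 4, c, 12), (6, 12, v, a, 4, c, 30), (6, 34, y, w, 4, c, 11), (6, 34, y, w, 4, c, 12), (6, 34, y, w, 4, c, 30)}
Apply σ_{C != z}; surviving tuples: {(16, 15, a, b, 39, d, 6), (16, 36, u, m, 39, d, 6), (21, 14, m, k, 14, a, 19), (21, 14, m, k, 27, m, 25), (21, 14, m, k, 37, m, 25), (21, 14, m, k, 39, c, 11), (21, 14, m, k, 39, c, 12), (21, 14, m, k, 39, c, 30), (6, 12, v, a, 4, c, 11), (6, 12, v, a, 4, c, 12), (6, 12, v, a, 4, c, 30), (6, 34, y, w, 4, c, 11), (6, 34, y, w, 4, c, 12), (6, 34, y, w, 4, c, 30)}
Projecting to G, D (9 duplicate(s) eliminated): {(12, a), (14, k), (15, b), (34, w), (36, m)}

{(12, a), (14, k), (15, b), (34, w), (36, m)}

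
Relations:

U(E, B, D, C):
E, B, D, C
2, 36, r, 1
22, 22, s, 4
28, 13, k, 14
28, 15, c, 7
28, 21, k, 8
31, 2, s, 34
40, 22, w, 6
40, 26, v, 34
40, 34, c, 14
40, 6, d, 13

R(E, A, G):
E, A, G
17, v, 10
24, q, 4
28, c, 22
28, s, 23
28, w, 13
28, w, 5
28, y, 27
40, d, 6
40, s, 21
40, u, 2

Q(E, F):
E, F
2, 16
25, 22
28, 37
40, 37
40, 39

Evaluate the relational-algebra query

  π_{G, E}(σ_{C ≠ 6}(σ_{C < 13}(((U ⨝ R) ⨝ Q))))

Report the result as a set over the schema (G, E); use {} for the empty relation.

{(13, 28), (22, 28), (23, 28), (27, 28), (5, 28)}

U ⋈ R (natural join on E): {(28, 13, k, 14, c, 22), (28, 13, k, 14, s, 23), (28, 13, k, 14, w, 13), (28, 13, k, 14, w, 5), (28, 13, k, 14, y, 27), (28, 15, c, 7, c, 22), (28, 15, c, 7, s, 23), (28, 15, c, 7, w, 13), (28, 15, c, 7, w, 5), (28, 15, c, 7, y, 27), (28, 21, k, 8, c, 22), (28, 21, k, 8, s, 23), (28, 21, k, 8, w, 13), (28, 21, k, 8, w, 5), (28, 21, k, 8, y, 27), (40, 22, w, 6, d, 6), (40, 22, w, 6, s, 21), (40, 22, w, 6, u, 2), (40, 26, v, 34, d, 6), (40, 26, v, 34, s, 21), (40, 26, v, 34, u, 2), (40, 34, c, 14, d, 6), (40, 34, c, 14, s, 21), (40, 34, c, 14, u, 2), (40, 6, d, 13, d, 6), (40, 6, d, 13, s, 21), (40, 6, d, 13, u, 2)}
(U ⨝ R) ⋈ Q (natural join on E): {(28, 13, k, 14, c, 22, 37), (28, 13, k, 14, s, 23, 37), (28, 13, k, 14, w, 13, 37), (28, 13, k, 14, w, 5, 37), (28, 13, k, 14, y, 27, 37), (28, 15, c, 7, c, 22, 37), (28, 15, c, 7, s, 23, 37), (28, 15, c, 7, w, 13, 37), (28, 15, c, 7, w, 5, 37), (28, 15, c, 7, y, 27, 37), (28, 21, k, 8, c, 22, 37), (28, 21, k, 8, s, 23, 37), (28, 21, k, 8, w, 13, 37), (28, 21, k, 8, w, 5, 37), (28, 21, k, 8, y, 27, 37), (40, 22, w, 6, d, 6, 37), (40, 22, w, 6, d, 6, 39), (40, 22, w, 6, s, 21, 37), (40, 22, w, 6, s, 21, 39), (40, 22, w, 6, u, 2, 37), (40, 22, w, 6, u, 2, 39), (40, 26, v, 34, d, 6, 37), (40, 26, v, 34, d, 6, 39), (40, 26, v, 34, s, 21, 37), (40, 26, v, 34, s, 21, 39), (40, 26, v, 34, u, 2, 37), (40, 26, v, 34, u, 2, 39), (40, 34, c, 14, d, 6, 37), (40, 34, c, 14, d, 6, 39), (40, 34, c, 14, s, 21, 37), (40, 34, c, 14, s, 21, 39), (40, 34, c, 14, u, 2, 37), (40, 34, c, 14, u, 2, 39), (40, 6, d, 13, d, 6, 37), (40, 6, d, 13, d, 6, 39), (40, 6, d, 13, s, 21, 37), (40, 6, d, 13, s, 21, 39), (40, 6, d, 13, u, 2, 37), (40, 6, d, 13, u, 2, 39)}
Selection C < 13: {(28, 15, c, 7, c, 22, 37), (28, 15, c, 7, s, 23, 37), (28, 15, c, 7, w, 13, 37), (28, 15, c, 7, w, 5, 37), (28, 15, c, 7, y, 27, 37), (28, 21, k, 8, c, 22, 37), (28, 21, k, 8, s, 23, 37), (28, 21, k, 8, w, 13, 37), (28, 21, k, 8, w, 5, 37), (28, 21, k, 8, y, 27, 37), (40, 22, w, 6, d, 6, 37), (40, 22, w, 6, d, 6, 39), (40, 22, w, 6, s, 21, 37), (40, 22, w, 6, s, 21, 39), (40, 22, w, 6, u, 2, 37), (40, 22, w, 6, u, 2, 39)}
Selection C ≠ 6: {(28, 15, c, 7, c, 22, 37), (28, 15, c, 7, s, 23, 37), (28, 15, c, 7, w, 13, 37), (28, 15, c, 7, w, 5, 37), (28, 15, c, 7, y, 27, 37), (28, 21, k, 8, c, 22, 37), (28, 21, k, 8, s, 23, 37), (28, 21, k, 8, w, 13, 37), (28, 21, k, 8, w, 5, 37), (28, 21, k, 8, y, 27, 37)}
Projecting to G, E (5 duplicate(s) eliminated): {(13, 28), (22, 28), (23, 28), (27, 28), (5, 28)}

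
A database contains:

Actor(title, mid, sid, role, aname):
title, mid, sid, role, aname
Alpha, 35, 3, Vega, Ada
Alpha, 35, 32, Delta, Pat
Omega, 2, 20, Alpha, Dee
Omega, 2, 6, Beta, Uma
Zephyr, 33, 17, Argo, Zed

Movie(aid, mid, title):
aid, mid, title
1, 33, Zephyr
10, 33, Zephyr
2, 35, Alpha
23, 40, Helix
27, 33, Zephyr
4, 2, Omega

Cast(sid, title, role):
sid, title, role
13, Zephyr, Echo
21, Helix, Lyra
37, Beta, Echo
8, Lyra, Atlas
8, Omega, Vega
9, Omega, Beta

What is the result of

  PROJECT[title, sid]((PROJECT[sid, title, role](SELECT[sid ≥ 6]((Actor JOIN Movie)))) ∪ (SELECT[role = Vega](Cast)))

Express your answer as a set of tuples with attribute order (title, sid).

{(Alpha, 32), (Omega, 20), (Omega, 6), (Omega, 8), (Zephyr, 17)}

Joining Actor and Movie on title, mid yields {(Alpha, 35, 3, Vega, Ada, 2), (Alpha, 35, 32, Delta, Pat, 2), (Omega, 2, 20, Alpha, Dee, 4), (Omega, 2, 6, Beta, Uma, 4), (Zephyr, 33, 17, Argo, Zed, 1), (Zephyr, 33, 17, Argo, Zed, 10), (Zephyr, 33, 17, Argo, Zed, 27)}.
σ[sid ≥ 6]: keep tuples satisfying sid ≥ 6 → {(Alpha, 35, 32, Delta, Pat, 2), (Omega, 2, 20, Alpha, Dee, 4), (Omega, 2, 6, Beta, Uma, 4), (Zephyr, 33, 17, Argo, Zed, 1), (Zephyr, 33, 17, Argo, Zed, 10), (Zephyr, 33, 17, Argo, Zed, 27)}
Keep only column(s) sid, title, role (2 duplicate(s) eliminated): {(17, Zephyr, Argo), (20, Omega, Alpha), (32, Alpha, Delta), (6, Omega, Beta)}
σ[role = Vega]: keep tuples satisfying role = Vega → {(8, Omega, Vega)}
Taking the union: {(17, Zephyr, Argo), (20, Omega, Alpha), (32, Alpha, Delta), (6, Omega, Beta), (8, Omega, Vega)}
Keep only column(s) title, sid: {(Alpha, 32), (Omega, 20), (Omega, 6), (Omega, 8), (Zephyr, 17)}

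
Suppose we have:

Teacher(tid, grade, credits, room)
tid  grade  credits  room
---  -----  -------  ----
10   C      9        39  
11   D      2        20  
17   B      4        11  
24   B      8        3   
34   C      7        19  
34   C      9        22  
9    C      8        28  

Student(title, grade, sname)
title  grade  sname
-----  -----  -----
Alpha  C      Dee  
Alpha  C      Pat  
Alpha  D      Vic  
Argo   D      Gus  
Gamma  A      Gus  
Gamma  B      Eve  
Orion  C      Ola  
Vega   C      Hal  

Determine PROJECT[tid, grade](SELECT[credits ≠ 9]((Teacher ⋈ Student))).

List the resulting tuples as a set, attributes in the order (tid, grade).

{(11, D), (17, B), (24, B), (34, C), (9, C)}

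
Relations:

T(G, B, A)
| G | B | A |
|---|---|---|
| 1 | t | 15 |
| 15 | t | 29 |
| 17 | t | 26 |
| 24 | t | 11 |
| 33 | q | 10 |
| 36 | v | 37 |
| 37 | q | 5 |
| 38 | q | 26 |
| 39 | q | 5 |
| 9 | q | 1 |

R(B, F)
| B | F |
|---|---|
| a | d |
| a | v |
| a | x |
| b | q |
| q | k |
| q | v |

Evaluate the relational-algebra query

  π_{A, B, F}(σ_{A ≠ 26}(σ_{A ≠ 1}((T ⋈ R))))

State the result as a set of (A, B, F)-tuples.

{(10, q, k), (10, q, v), (5, q, k), (5, q, v)}

Joining T and R on B yields {(33, q, 10, k), (33, q, 10, v), (37, q, 5, k), (37, q, 5, v), (38, q, 26, k), (38, q, 26, v), (39, q, 5, k), (39, q, 5, v), (9, q, 1, k), (9, q, 1, v)}.
Apply σ_{A ≠ 1}; surviving tuples: {(33, q, 10, k), (33, q, 10, v), (37, q, 5, k), (37, q, 5, v), (38, q, 26, k), (38, q, 26, v), (39, q, 5, k), (39, q, 5, v)}
Apply σ_{A ≠ 26}; surviving tuples: {(33, q, 10, k), (33, q, 10, v), (37, q, 5, k), (37, q, 5, v), (39, q, 5, k), (39, q, 5, v)}
Projecting to A, B, F (2 duplicate(s) eliminated): {(10, q, k), (10, q, v), (5, q, k), (5, q, v)}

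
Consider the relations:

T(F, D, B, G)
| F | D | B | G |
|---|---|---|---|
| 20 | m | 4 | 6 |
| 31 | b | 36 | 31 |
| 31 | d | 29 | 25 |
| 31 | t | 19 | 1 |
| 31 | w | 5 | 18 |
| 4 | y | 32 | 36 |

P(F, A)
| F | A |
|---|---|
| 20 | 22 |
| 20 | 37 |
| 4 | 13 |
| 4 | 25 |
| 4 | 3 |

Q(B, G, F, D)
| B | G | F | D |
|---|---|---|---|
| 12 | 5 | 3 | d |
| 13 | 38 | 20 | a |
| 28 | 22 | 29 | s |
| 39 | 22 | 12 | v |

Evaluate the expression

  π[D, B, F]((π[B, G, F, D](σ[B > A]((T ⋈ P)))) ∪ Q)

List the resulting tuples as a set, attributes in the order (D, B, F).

Natural join on F: {(20, m, 4, 6, 22), (20, m, 4, 6, 37), (4, y, 32, 36, 13), (4, y, 32, 36, 25), (4, y, 32, 36, 3)}
Apply σ_{B > A}; surviving tuples: {(4, y, 32, 36, 13), (4, y, 32, 36, 25), (4, y, 32, 36, 3)}
π[B, G, F, D]: project onto (B, G, F, D) (2 duplicate(s) eliminated) → {(32, 36, 4, y)}
Union: {(32, 36, 4, y)} with {(12, 5, 3, d), (13, 38, 20, a), (28, 22, 29, s), (39, 22, 12, v)} → {(12, 5, 3, d), (13, 38, 20, a), (28, 22, 29, s), (32, 36, 4, y), (39, 22, 12, v)}
π[D, B, F]: project onto (D, B, F) → {(a, 13, 20), (d, 12, 3), (s, 28, 29), (v, 39, 12), (y, 32, 4)}

{(a, 13, 20), (d, 12, 3), (s, 28, 29), (v, 39, 12), (y, 32, 4)}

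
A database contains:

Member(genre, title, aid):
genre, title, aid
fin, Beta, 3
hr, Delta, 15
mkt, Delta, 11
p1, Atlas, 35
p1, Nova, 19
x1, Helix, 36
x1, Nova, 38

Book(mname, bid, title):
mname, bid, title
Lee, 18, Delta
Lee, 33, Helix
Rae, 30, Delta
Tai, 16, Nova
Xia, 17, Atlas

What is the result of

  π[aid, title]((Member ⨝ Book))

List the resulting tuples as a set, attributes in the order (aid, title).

{(11, Delta), (15, Delta), (19, Nova), (35, Atlas), (36, Helix), (38, Nova)}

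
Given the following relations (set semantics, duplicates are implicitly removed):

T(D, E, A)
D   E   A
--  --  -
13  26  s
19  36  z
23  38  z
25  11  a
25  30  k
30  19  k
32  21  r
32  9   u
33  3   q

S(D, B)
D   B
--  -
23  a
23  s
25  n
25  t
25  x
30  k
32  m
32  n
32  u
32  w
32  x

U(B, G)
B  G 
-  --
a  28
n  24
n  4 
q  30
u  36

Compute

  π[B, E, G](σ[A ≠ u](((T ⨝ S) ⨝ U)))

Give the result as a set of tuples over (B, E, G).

{(a, 38, 28), (n, 11, 24), (n, 11, 4), (n, 21, 24), (n, 21, 4), (n, 30, 24), (n, 30, 4), (u, 21, 36)}

Natural join on D: {(23, 38, z, a), (23, 38, z, s), (25, 11, a, n), (25, 11, a, t), (25, 11, a, x), (25, 30, k, n), (25, 30, k, t), (25, 30, k, x), (30, 19, k, k), (32, 21, r, m), (32, 21, r, n), (32, 21, r, u), (32, 21, r, w), (32, 21, r, x), (32, 9, u, m), (32, 9, u, n), (32, 9, u, u), (32, 9, u, w), (32, 9, u, x)}
Natural join on B: {(23, 38, z, a, 28), (25, 11, a, n, 24), (25, 11, a, n, 4), (25, 30, k, n, 24), (25, 30, k, n, 4), (32, 21, r, n, 24), (32, 21, r, n, 4), (32, 21, r, u, 36), (32, 9, u, n, 24), (32, 9, u, n, 4), (32, 9, u, u, 36)}
Selection A ≠ u: {(23, 38, z, a, 28), (25, 11, a, n, 24), (25, 11, a, n, 4), (25, 30, k, n, 24), (25, 30, k, n, 4), (32, 21, r, n, 24), (32, 21, r, n, 4), (32, 21, r, u, 36)}
Keep only column(s) B, E, G: {(a, 38, 28), (n, 11, 24), (n, 11, 4), (n, 21, 24), (n, 21, 4), (n, 30, 24), (n, 30, 4), (u, 21, 36)}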